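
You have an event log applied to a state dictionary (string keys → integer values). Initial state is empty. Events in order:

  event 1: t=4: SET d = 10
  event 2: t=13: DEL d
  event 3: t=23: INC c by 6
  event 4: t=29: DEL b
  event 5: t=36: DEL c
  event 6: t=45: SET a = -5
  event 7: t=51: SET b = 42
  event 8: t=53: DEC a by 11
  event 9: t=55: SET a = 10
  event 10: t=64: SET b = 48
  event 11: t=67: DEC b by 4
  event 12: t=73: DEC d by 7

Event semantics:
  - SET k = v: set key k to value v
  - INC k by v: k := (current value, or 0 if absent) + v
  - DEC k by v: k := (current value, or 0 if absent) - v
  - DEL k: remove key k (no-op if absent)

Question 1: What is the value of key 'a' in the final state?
Answer: 10

Derivation:
Track key 'a' through all 12 events:
  event 1 (t=4: SET d = 10): a unchanged
  event 2 (t=13: DEL d): a unchanged
  event 3 (t=23: INC c by 6): a unchanged
  event 4 (t=29: DEL b): a unchanged
  event 5 (t=36: DEL c): a unchanged
  event 6 (t=45: SET a = -5): a (absent) -> -5
  event 7 (t=51: SET b = 42): a unchanged
  event 8 (t=53: DEC a by 11): a -5 -> -16
  event 9 (t=55: SET a = 10): a -16 -> 10
  event 10 (t=64: SET b = 48): a unchanged
  event 11 (t=67: DEC b by 4): a unchanged
  event 12 (t=73: DEC d by 7): a unchanged
Final: a = 10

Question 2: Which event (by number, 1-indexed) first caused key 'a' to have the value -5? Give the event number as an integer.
Answer: 6

Derivation:
Looking for first event where a becomes -5:
  event 6: a (absent) -> -5  <-- first match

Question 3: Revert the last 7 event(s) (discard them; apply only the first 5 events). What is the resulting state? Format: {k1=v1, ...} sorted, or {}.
Keep first 5 events (discard last 7):
  after event 1 (t=4: SET d = 10): {d=10}
  after event 2 (t=13: DEL d): {}
  after event 3 (t=23: INC c by 6): {c=6}
  after event 4 (t=29: DEL b): {c=6}
  after event 5 (t=36: DEL c): {}

Answer: {}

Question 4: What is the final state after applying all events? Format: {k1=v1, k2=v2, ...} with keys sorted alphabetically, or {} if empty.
Answer: {a=10, b=44, d=-7}

Derivation:
  after event 1 (t=4: SET d = 10): {d=10}
  after event 2 (t=13: DEL d): {}
  after event 3 (t=23: INC c by 6): {c=6}
  after event 4 (t=29: DEL b): {c=6}
  after event 5 (t=36: DEL c): {}
  after event 6 (t=45: SET a = -5): {a=-5}
  after event 7 (t=51: SET b = 42): {a=-5, b=42}
  after event 8 (t=53: DEC a by 11): {a=-16, b=42}
  after event 9 (t=55: SET a = 10): {a=10, b=42}
  after event 10 (t=64: SET b = 48): {a=10, b=48}
  after event 11 (t=67: DEC b by 4): {a=10, b=44}
  after event 12 (t=73: DEC d by 7): {a=10, b=44, d=-7}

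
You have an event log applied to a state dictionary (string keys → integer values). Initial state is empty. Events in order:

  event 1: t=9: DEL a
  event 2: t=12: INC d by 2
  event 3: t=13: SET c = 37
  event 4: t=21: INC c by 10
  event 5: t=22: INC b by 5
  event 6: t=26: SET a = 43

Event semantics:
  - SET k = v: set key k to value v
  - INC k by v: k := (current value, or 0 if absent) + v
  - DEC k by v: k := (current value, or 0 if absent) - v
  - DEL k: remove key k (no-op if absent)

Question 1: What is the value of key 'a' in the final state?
Answer: 43

Derivation:
Track key 'a' through all 6 events:
  event 1 (t=9: DEL a): a (absent) -> (absent)
  event 2 (t=12: INC d by 2): a unchanged
  event 3 (t=13: SET c = 37): a unchanged
  event 4 (t=21: INC c by 10): a unchanged
  event 5 (t=22: INC b by 5): a unchanged
  event 6 (t=26: SET a = 43): a (absent) -> 43
Final: a = 43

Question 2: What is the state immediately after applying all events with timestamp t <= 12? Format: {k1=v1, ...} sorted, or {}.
Apply events with t <= 12 (2 events):
  after event 1 (t=9: DEL a): {}
  after event 2 (t=12: INC d by 2): {d=2}

Answer: {d=2}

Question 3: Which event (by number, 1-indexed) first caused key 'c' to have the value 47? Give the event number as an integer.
Looking for first event where c becomes 47:
  event 3: c = 37
  event 4: c 37 -> 47  <-- first match

Answer: 4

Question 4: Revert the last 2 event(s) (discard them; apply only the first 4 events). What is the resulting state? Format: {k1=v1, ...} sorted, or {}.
Keep first 4 events (discard last 2):
  after event 1 (t=9: DEL a): {}
  after event 2 (t=12: INC d by 2): {d=2}
  after event 3 (t=13: SET c = 37): {c=37, d=2}
  after event 4 (t=21: INC c by 10): {c=47, d=2}

Answer: {c=47, d=2}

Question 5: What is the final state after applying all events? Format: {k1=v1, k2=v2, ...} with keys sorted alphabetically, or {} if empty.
Answer: {a=43, b=5, c=47, d=2}

Derivation:
  after event 1 (t=9: DEL a): {}
  after event 2 (t=12: INC d by 2): {d=2}
  after event 3 (t=13: SET c = 37): {c=37, d=2}
  after event 4 (t=21: INC c by 10): {c=47, d=2}
  after event 5 (t=22: INC b by 5): {b=5, c=47, d=2}
  after event 6 (t=26: SET a = 43): {a=43, b=5, c=47, d=2}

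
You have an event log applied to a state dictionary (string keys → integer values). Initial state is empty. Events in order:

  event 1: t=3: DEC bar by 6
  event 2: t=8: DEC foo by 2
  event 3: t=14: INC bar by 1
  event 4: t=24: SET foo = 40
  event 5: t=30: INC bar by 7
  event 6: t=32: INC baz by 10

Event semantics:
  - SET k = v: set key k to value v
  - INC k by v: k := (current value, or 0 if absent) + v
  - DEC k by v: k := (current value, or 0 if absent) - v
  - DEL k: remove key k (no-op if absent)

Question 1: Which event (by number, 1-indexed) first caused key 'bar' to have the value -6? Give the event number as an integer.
Answer: 1

Derivation:
Looking for first event where bar becomes -6:
  event 1: bar (absent) -> -6  <-- first match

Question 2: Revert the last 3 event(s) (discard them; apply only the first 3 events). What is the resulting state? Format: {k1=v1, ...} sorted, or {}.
Answer: {bar=-5, foo=-2}

Derivation:
Keep first 3 events (discard last 3):
  after event 1 (t=3: DEC bar by 6): {bar=-6}
  after event 2 (t=8: DEC foo by 2): {bar=-6, foo=-2}
  after event 3 (t=14: INC bar by 1): {bar=-5, foo=-2}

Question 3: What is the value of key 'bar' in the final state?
Answer: 2

Derivation:
Track key 'bar' through all 6 events:
  event 1 (t=3: DEC bar by 6): bar (absent) -> -6
  event 2 (t=8: DEC foo by 2): bar unchanged
  event 3 (t=14: INC bar by 1): bar -6 -> -5
  event 4 (t=24: SET foo = 40): bar unchanged
  event 5 (t=30: INC bar by 7): bar -5 -> 2
  event 6 (t=32: INC baz by 10): bar unchanged
Final: bar = 2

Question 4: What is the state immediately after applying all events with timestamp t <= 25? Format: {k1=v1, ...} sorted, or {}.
Apply events with t <= 25 (4 events):
  after event 1 (t=3: DEC bar by 6): {bar=-6}
  after event 2 (t=8: DEC foo by 2): {bar=-6, foo=-2}
  after event 3 (t=14: INC bar by 1): {bar=-5, foo=-2}
  after event 4 (t=24: SET foo = 40): {bar=-5, foo=40}

Answer: {bar=-5, foo=40}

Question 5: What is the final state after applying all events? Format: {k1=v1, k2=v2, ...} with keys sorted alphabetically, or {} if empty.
  after event 1 (t=3: DEC bar by 6): {bar=-6}
  after event 2 (t=8: DEC foo by 2): {bar=-6, foo=-2}
  after event 3 (t=14: INC bar by 1): {bar=-5, foo=-2}
  after event 4 (t=24: SET foo = 40): {bar=-5, foo=40}
  after event 5 (t=30: INC bar by 7): {bar=2, foo=40}
  after event 6 (t=32: INC baz by 10): {bar=2, baz=10, foo=40}

Answer: {bar=2, baz=10, foo=40}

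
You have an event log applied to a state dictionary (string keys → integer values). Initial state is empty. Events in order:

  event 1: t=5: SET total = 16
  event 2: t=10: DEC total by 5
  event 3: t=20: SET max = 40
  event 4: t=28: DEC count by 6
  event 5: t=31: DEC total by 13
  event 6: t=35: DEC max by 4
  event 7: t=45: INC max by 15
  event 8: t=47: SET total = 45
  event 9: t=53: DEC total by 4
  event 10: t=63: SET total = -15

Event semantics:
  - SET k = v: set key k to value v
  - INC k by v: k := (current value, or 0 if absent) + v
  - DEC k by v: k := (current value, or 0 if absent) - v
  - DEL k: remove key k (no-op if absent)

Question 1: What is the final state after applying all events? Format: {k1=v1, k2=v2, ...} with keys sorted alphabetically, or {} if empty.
  after event 1 (t=5: SET total = 16): {total=16}
  after event 2 (t=10: DEC total by 5): {total=11}
  after event 3 (t=20: SET max = 40): {max=40, total=11}
  after event 4 (t=28: DEC count by 6): {count=-6, max=40, total=11}
  after event 5 (t=31: DEC total by 13): {count=-6, max=40, total=-2}
  after event 6 (t=35: DEC max by 4): {count=-6, max=36, total=-2}
  after event 7 (t=45: INC max by 15): {count=-6, max=51, total=-2}
  after event 8 (t=47: SET total = 45): {count=-6, max=51, total=45}
  after event 9 (t=53: DEC total by 4): {count=-6, max=51, total=41}
  after event 10 (t=63: SET total = -15): {count=-6, max=51, total=-15}

Answer: {count=-6, max=51, total=-15}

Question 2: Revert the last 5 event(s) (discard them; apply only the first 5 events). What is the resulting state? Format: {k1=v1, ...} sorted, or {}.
Keep first 5 events (discard last 5):
  after event 1 (t=5: SET total = 16): {total=16}
  after event 2 (t=10: DEC total by 5): {total=11}
  after event 3 (t=20: SET max = 40): {max=40, total=11}
  after event 4 (t=28: DEC count by 6): {count=-6, max=40, total=11}
  after event 5 (t=31: DEC total by 13): {count=-6, max=40, total=-2}

Answer: {count=-6, max=40, total=-2}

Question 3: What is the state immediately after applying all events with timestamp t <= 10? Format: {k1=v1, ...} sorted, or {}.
Answer: {total=11}

Derivation:
Apply events with t <= 10 (2 events):
  after event 1 (t=5: SET total = 16): {total=16}
  after event 2 (t=10: DEC total by 5): {total=11}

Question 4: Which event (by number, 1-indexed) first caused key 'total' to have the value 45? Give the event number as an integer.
Answer: 8

Derivation:
Looking for first event where total becomes 45:
  event 1: total = 16
  event 2: total = 11
  event 3: total = 11
  event 4: total = 11
  event 5: total = -2
  event 6: total = -2
  event 7: total = -2
  event 8: total -2 -> 45  <-- first match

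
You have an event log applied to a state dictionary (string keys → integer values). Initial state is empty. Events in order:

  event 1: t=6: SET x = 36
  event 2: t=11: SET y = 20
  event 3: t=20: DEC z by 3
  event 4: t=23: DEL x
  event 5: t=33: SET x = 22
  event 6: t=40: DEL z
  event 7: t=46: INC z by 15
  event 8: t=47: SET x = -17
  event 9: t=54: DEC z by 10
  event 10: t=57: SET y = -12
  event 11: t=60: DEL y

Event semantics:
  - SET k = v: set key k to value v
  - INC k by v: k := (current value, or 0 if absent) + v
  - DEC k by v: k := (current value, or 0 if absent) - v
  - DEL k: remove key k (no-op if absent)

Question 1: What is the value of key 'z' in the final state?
Track key 'z' through all 11 events:
  event 1 (t=6: SET x = 36): z unchanged
  event 2 (t=11: SET y = 20): z unchanged
  event 3 (t=20: DEC z by 3): z (absent) -> -3
  event 4 (t=23: DEL x): z unchanged
  event 5 (t=33: SET x = 22): z unchanged
  event 6 (t=40: DEL z): z -3 -> (absent)
  event 7 (t=46: INC z by 15): z (absent) -> 15
  event 8 (t=47: SET x = -17): z unchanged
  event 9 (t=54: DEC z by 10): z 15 -> 5
  event 10 (t=57: SET y = -12): z unchanged
  event 11 (t=60: DEL y): z unchanged
Final: z = 5

Answer: 5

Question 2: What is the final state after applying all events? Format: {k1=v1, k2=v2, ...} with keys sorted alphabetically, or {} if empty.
Answer: {x=-17, z=5}

Derivation:
  after event 1 (t=6: SET x = 36): {x=36}
  after event 2 (t=11: SET y = 20): {x=36, y=20}
  after event 3 (t=20: DEC z by 3): {x=36, y=20, z=-3}
  after event 4 (t=23: DEL x): {y=20, z=-3}
  after event 5 (t=33: SET x = 22): {x=22, y=20, z=-3}
  after event 6 (t=40: DEL z): {x=22, y=20}
  after event 7 (t=46: INC z by 15): {x=22, y=20, z=15}
  after event 8 (t=47: SET x = -17): {x=-17, y=20, z=15}
  after event 9 (t=54: DEC z by 10): {x=-17, y=20, z=5}
  after event 10 (t=57: SET y = -12): {x=-17, y=-12, z=5}
  after event 11 (t=60: DEL y): {x=-17, z=5}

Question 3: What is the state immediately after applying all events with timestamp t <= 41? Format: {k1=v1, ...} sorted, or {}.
Answer: {x=22, y=20}

Derivation:
Apply events with t <= 41 (6 events):
  after event 1 (t=6: SET x = 36): {x=36}
  after event 2 (t=11: SET y = 20): {x=36, y=20}
  after event 3 (t=20: DEC z by 3): {x=36, y=20, z=-3}
  after event 4 (t=23: DEL x): {y=20, z=-3}
  after event 5 (t=33: SET x = 22): {x=22, y=20, z=-3}
  after event 6 (t=40: DEL z): {x=22, y=20}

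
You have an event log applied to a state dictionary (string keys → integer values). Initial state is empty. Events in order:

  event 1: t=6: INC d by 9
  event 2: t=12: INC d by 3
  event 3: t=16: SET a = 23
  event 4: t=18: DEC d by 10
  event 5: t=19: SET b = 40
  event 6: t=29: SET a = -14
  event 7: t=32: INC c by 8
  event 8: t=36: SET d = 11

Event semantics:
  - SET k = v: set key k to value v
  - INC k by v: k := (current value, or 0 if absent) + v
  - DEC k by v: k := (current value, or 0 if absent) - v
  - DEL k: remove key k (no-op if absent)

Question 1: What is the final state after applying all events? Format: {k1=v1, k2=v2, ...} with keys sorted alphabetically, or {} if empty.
Answer: {a=-14, b=40, c=8, d=11}

Derivation:
  after event 1 (t=6: INC d by 9): {d=9}
  after event 2 (t=12: INC d by 3): {d=12}
  after event 3 (t=16: SET a = 23): {a=23, d=12}
  after event 4 (t=18: DEC d by 10): {a=23, d=2}
  after event 5 (t=19: SET b = 40): {a=23, b=40, d=2}
  after event 6 (t=29: SET a = -14): {a=-14, b=40, d=2}
  after event 7 (t=32: INC c by 8): {a=-14, b=40, c=8, d=2}
  after event 8 (t=36: SET d = 11): {a=-14, b=40, c=8, d=11}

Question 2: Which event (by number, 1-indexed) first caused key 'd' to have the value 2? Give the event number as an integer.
Looking for first event where d becomes 2:
  event 1: d = 9
  event 2: d = 12
  event 3: d = 12
  event 4: d 12 -> 2  <-- first match

Answer: 4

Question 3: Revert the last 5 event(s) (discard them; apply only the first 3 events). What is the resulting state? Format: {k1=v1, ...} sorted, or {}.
Answer: {a=23, d=12}

Derivation:
Keep first 3 events (discard last 5):
  after event 1 (t=6: INC d by 9): {d=9}
  after event 2 (t=12: INC d by 3): {d=12}
  after event 3 (t=16: SET a = 23): {a=23, d=12}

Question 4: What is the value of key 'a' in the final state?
Track key 'a' through all 8 events:
  event 1 (t=6: INC d by 9): a unchanged
  event 2 (t=12: INC d by 3): a unchanged
  event 3 (t=16: SET a = 23): a (absent) -> 23
  event 4 (t=18: DEC d by 10): a unchanged
  event 5 (t=19: SET b = 40): a unchanged
  event 6 (t=29: SET a = -14): a 23 -> -14
  event 7 (t=32: INC c by 8): a unchanged
  event 8 (t=36: SET d = 11): a unchanged
Final: a = -14

Answer: -14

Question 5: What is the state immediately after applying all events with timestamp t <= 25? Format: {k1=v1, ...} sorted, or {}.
Answer: {a=23, b=40, d=2}

Derivation:
Apply events with t <= 25 (5 events):
  after event 1 (t=6: INC d by 9): {d=9}
  after event 2 (t=12: INC d by 3): {d=12}
  after event 3 (t=16: SET a = 23): {a=23, d=12}
  after event 4 (t=18: DEC d by 10): {a=23, d=2}
  after event 5 (t=19: SET b = 40): {a=23, b=40, d=2}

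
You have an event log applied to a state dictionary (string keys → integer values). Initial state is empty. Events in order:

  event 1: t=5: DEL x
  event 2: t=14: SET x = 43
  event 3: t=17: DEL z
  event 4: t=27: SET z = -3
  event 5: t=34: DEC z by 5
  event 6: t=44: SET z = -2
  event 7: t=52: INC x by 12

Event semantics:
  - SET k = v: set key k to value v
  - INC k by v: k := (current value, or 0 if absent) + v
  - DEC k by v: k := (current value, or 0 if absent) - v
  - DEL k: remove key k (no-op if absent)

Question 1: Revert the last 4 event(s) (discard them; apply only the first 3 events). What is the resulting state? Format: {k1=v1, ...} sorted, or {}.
Answer: {x=43}

Derivation:
Keep first 3 events (discard last 4):
  after event 1 (t=5: DEL x): {}
  after event 2 (t=14: SET x = 43): {x=43}
  after event 3 (t=17: DEL z): {x=43}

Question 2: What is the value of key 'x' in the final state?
Track key 'x' through all 7 events:
  event 1 (t=5: DEL x): x (absent) -> (absent)
  event 2 (t=14: SET x = 43): x (absent) -> 43
  event 3 (t=17: DEL z): x unchanged
  event 4 (t=27: SET z = -3): x unchanged
  event 5 (t=34: DEC z by 5): x unchanged
  event 6 (t=44: SET z = -2): x unchanged
  event 7 (t=52: INC x by 12): x 43 -> 55
Final: x = 55

Answer: 55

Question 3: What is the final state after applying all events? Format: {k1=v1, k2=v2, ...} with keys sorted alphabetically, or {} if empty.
  after event 1 (t=5: DEL x): {}
  after event 2 (t=14: SET x = 43): {x=43}
  after event 3 (t=17: DEL z): {x=43}
  after event 4 (t=27: SET z = -3): {x=43, z=-3}
  after event 5 (t=34: DEC z by 5): {x=43, z=-8}
  after event 6 (t=44: SET z = -2): {x=43, z=-2}
  after event 7 (t=52: INC x by 12): {x=55, z=-2}

Answer: {x=55, z=-2}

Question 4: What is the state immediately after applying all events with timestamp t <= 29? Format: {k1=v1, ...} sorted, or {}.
Answer: {x=43, z=-3}

Derivation:
Apply events with t <= 29 (4 events):
  after event 1 (t=5: DEL x): {}
  after event 2 (t=14: SET x = 43): {x=43}
  after event 3 (t=17: DEL z): {x=43}
  after event 4 (t=27: SET z = -3): {x=43, z=-3}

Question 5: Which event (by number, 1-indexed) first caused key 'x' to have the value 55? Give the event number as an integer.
Looking for first event where x becomes 55:
  event 2: x = 43
  event 3: x = 43
  event 4: x = 43
  event 5: x = 43
  event 6: x = 43
  event 7: x 43 -> 55  <-- first match

Answer: 7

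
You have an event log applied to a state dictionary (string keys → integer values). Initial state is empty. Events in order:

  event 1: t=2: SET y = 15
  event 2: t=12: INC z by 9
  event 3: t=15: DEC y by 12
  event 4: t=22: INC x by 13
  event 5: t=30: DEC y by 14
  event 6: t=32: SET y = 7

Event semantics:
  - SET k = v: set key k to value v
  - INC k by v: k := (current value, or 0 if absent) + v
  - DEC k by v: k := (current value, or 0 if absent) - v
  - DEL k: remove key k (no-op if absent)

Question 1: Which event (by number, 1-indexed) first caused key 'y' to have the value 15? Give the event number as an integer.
Looking for first event where y becomes 15:
  event 1: y (absent) -> 15  <-- first match

Answer: 1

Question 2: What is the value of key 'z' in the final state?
Answer: 9

Derivation:
Track key 'z' through all 6 events:
  event 1 (t=2: SET y = 15): z unchanged
  event 2 (t=12: INC z by 9): z (absent) -> 9
  event 3 (t=15: DEC y by 12): z unchanged
  event 4 (t=22: INC x by 13): z unchanged
  event 5 (t=30: DEC y by 14): z unchanged
  event 6 (t=32: SET y = 7): z unchanged
Final: z = 9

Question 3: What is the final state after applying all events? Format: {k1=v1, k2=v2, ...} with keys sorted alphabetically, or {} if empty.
Answer: {x=13, y=7, z=9}

Derivation:
  after event 1 (t=2: SET y = 15): {y=15}
  after event 2 (t=12: INC z by 9): {y=15, z=9}
  after event 3 (t=15: DEC y by 12): {y=3, z=9}
  after event 4 (t=22: INC x by 13): {x=13, y=3, z=9}
  after event 5 (t=30: DEC y by 14): {x=13, y=-11, z=9}
  after event 6 (t=32: SET y = 7): {x=13, y=7, z=9}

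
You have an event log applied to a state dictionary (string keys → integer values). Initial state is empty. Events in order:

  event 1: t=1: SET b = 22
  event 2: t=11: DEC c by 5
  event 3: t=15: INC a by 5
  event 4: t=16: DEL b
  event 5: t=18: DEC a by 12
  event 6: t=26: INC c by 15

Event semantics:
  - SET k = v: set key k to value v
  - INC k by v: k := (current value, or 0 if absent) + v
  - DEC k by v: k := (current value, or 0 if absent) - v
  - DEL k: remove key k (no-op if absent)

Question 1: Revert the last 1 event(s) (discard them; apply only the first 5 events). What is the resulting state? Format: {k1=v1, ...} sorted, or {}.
Answer: {a=-7, c=-5}

Derivation:
Keep first 5 events (discard last 1):
  after event 1 (t=1: SET b = 22): {b=22}
  after event 2 (t=11: DEC c by 5): {b=22, c=-5}
  after event 3 (t=15: INC a by 5): {a=5, b=22, c=-5}
  after event 4 (t=16: DEL b): {a=5, c=-5}
  after event 5 (t=18: DEC a by 12): {a=-7, c=-5}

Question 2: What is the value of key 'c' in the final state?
Track key 'c' through all 6 events:
  event 1 (t=1: SET b = 22): c unchanged
  event 2 (t=11: DEC c by 5): c (absent) -> -5
  event 3 (t=15: INC a by 5): c unchanged
  event 4 (t=16: DEL b): c unchanged
  event 5 (t=18: DEC a by 12): c unchanged
  event 6 (t=26: INC c by 15): c -5 -> 10
Final: c = 10

Answer: 10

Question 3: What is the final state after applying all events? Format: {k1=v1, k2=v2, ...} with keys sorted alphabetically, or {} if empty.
  after event 1 (t=1: SET b = 22): {b=22}
  after event 2 (t=11: DEC c by 5): {b=22, c=-5}
  after event 3 (t=15: INC a by 5): {a=5, b=22, c=-5}
  after event 4 (t=16: DEL b): {a=5, c=-5}
  after event 5 (t=18: DEC a by 12): {a=-7, c=-5}
  after event 6 (t=26: INC c by 15): {a=-7, c=10}

Answer: {a=-7, c=10}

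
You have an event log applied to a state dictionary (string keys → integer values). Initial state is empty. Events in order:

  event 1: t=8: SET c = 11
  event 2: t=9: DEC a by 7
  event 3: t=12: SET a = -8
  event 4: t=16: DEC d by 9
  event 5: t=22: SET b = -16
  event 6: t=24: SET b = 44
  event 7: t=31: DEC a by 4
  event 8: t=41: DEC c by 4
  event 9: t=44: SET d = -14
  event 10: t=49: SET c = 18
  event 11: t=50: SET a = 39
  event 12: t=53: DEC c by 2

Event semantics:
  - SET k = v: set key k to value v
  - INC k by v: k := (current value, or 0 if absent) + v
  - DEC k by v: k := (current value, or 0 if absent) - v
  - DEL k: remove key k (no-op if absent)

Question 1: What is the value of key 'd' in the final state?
Answer: -14

Derivation:
Track key 'd' through all 12 events:
  event 1 (t=8: SET c = 11): d unchanged
  event 2 (t=9: DEC a by 7): d unchanged
  event 3 (t=12: SET a = -8): d unchanged
  event 4 (t=16: DEC d by 9): d (absent) -> -9
  event 5 (t=22: SET b = -16): d unchanged
  event 6 (t=24: SET b = 44): d unchanged
  event 7 (t=31: DEC a by 4): d unchanged
  event 8 (t=41: DEC c by 4): d unchanged
  event 9 (t=44: SET d = -14): d -9 -> -14
  event 10 (t=49: SET c = 18): d unchanged
  event 11 (t=50: SET a = 39): d unchanged
  event 12 (t=53: DEC c by 2): d unchanged
Final: d = -14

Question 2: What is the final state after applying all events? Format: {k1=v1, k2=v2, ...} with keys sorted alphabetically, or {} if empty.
  after event 1 (t=8: SET c = 11): {c=11}
  after event 2 (t=9: DEC a by 7): {a=-7, c=11}
  after event 3 (t=12: SET a = -8): {a=-8, c=11}
  after event 4 (t=16: DEC d by 9): {a=-8, c=11, d=-9}
  after event 5 (t=22: SET b = -16): {a=-8, b=-16, c=11, d=-9}
  after event 6 (t=24: SET b = 44): {a=-8, b=44, c=11, d=-9}
  after event 7 (t=31: DEC a by 4): {a=-12, b=44, c=11, d=-9}
  after event 8 (t=41: DEC c by 4): {a=-12, b=44, c=7, d=-9}
  after event 9 (t=44: SET d = -14): {a=-12, b=44, c=7, d=-14}
  after event 10 (t=49: SET c = 18): {a=-12, b=44, c=18, d=-14}
  after event 11 (t=50: SET a = 39): {a=39, b=44, c=18, d=-14}
  after event 12 (t=53: DEC c by 2): {a=39, b=44, c=16, d=-14}

Answer: {a=39, b=44, c=16, d=-14}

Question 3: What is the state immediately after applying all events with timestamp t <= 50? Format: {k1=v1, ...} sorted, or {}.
Apply events with t <= 50 (11 events):
  after event 1 (t=8: SET c = 11): {c=11}
  after event 2 (t=9: DEC a by 7): {a=-7, c=11}
  after event 3 (t=12: SET a = -8): {a=-8, c=11}
  after event 4 (t=16: DEC d by 9): {a=-8, c=11, d=-9}
  after event 5 (t=22: SET b = -16): {a=-8, b=-16, c=11, d=-9}
  after event 6 (t=24: SET b = 44): {a=-8, b=44, c=11, d=-9}
  after event 7 (t=31: DEC a by 4): {a=-12, b=44, c=11, d=-9}
  after event 8 (t=41: DEC c by 4): {a=-12, b=44, c=7, d=-9}
  after event 9 (t=44: SET d = -14): {a=-12, b=44, c=7, d=-14}
  after event 10 (t=49: SET c = 18): {a=-12, b=44, c=18, d=-14}
  after event 11 (t=50: SET a = 39): {a=39, b=44, c=18, d=-14}

Answer: {a=39, b=44, c=18, d=-14}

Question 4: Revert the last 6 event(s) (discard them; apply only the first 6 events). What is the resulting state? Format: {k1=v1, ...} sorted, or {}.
Answer: {a=-8, b=44, c=11, d=-9}

Derivation:
Keep first 6 events (discard last 6):
  after event 1 (t=8: SET c = 11): {c=11}
  after event 2 (t=9: DEC a by 7): {a=-7, c=11}
  after event 3 (t=12: SET a = -8): {a=-8, c=11}
  after event 4 (t=16: DEC d by 9): {a=-8, c=11, d=-9}
  after event 5 (t=22: SET b = -16): {a=-8, b=-16, c=11, d=-9}
  after event 6 (t=24: SET b = 44): {a=-8, b=44, c=11, d=-9}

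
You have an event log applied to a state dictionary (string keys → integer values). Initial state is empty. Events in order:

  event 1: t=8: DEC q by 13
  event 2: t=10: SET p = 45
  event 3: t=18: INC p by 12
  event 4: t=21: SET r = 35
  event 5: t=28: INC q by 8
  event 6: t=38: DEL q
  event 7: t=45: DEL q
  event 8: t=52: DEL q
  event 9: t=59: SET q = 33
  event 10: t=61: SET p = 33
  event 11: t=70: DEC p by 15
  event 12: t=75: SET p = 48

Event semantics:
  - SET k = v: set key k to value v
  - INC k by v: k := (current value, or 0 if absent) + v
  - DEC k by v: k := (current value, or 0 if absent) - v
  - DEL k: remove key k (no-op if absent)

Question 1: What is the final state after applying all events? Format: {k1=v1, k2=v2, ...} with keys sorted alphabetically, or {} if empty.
Answer: {p=48, q=33, r=35}

Derivation:
  after event 1 (t=8: DEC q by 13): {q=-13}
  after event 2 (t=10: SET p = 45): {p=45, q=-13}
  after event 3 (t=18: INC p by 12): {p=57, q=-13}
  after event 4 (t=21: SET r = 35): {p=57, q=-13, r=35}
  after event 5 (t=28: INC q by 8): {p=57, q=-5, r=35}
  after event 6 (t=38: DEL q): {p=57, r=35}
  after event 7 (t=45: DEL q): {p=57, r=35}
  after event 8 (t=52: DEL q): {p=57, r=35}
  after event 9 (t=59: SET q = 33): {p=57, q=33, r=35}
  after event 10 (t=61: SET p = 33): {p=33, q=33, r=35}
  after event 11 (t=70: DEC p by 15): {p=18, q=33, r=35}
  after event 12 (t=75: SET p = 48): {p=48, q=33, r=35}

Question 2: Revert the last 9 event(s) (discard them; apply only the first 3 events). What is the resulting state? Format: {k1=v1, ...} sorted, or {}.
Keep first 3 events (discard last 9):
  after event 1 (t=8: DEC q by 13): {q=-13}
  after event 2 (t=10: SET p = 45): {p=45, q=-13}
  after event 3 (t=18: INC p by 12): {p=57, q=-13}

Answer: {p=57, q=-13}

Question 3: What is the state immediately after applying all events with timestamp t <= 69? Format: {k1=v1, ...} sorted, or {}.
Answer: {p=33, q=33, r=35}

Derivation:
Apply events with t <= 69 (10 events):
  after event 1 (t=8: DEC q by 13): {q=-13}
  after event 2 (t=10: SET p = 45): {p=45, q=-13}
  after event 3 (t=18: INC p by 12): {p=57, q=-13}
  after event 4 (t=21: SET r = 35): {p=57, q=-13, r=35}
  after event 5 (t=28: INC q by 8): {p=57, q=-5, r=35}
  after event 6 (t=38: DEL q): {p=57, r=35}
  after event 7 (t=45: DEL q): {p=57, r=35}
  after event 8 (t=52: DEL q): {p=57, r=35}
  after event 9 (t=59: SET q = 33): {p=57, q=33, r=35}
  after event 10 (t=61: SET p = 33): {p=33, q=33, r=35}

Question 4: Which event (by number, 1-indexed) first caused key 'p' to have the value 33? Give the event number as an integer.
Answer: 10

Derivation:
Looking for first event where p becomes 33:
  event 2: p = 45
  event 3: p = 57
  event 4: p = 57
  event 5: p = 57
  event 6: p = 57
  event 7: p = 57
  event 8: p = 57
  event 9: p = 57
  event 10: p 57 -> 33  <-- first match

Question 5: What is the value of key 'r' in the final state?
Track key 'r' through all 12 events:
  event 1 (t=8: DEC q by 13): r unchanged
  event 2 (t=10: SET p = 45): r unchanged
  event 3 (t=18: INC p by 12): r unchanged
  event 4 (t=21: SET r = 35): r (absent) -> 35
  event 5 (t=28: INC q by 8): r unchanged
  event 6 (t=38: DEL q): r unchanged
  event 7 (t=45: DEL q): r unchanged
  event 8 (t=52: DEL q): r unchanged
  event 9 (t=59: SET q = 33): r unchanged
  event 10 (t=61: SET p = 33): r unchanged
  event 11 (t=70: DEC p by 15): r unchanged
  event 12 (t=75: SET p = 48): r unchanged
Final: r = 35

Answer: 35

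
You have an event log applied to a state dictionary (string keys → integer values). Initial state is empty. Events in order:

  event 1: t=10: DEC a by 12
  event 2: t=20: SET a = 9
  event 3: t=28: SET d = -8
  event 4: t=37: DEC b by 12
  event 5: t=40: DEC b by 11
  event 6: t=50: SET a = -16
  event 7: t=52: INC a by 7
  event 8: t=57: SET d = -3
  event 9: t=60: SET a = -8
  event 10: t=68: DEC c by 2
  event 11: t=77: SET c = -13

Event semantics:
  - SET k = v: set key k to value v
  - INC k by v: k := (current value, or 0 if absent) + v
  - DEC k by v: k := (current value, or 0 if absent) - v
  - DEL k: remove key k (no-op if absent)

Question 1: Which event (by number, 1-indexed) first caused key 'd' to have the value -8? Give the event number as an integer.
Answer: 3

Derivation:
Looking for first event where d becomes -8:
  event 3: d (absent) -> -8  <-- first match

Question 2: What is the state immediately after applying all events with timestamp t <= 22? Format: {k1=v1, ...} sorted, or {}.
Apply events with t <= 22 (2 events):
  after event 1 (t=10: DEC a by 12): {a=-12}
  after event 2 (t=20: SET a = 9): {a=9}

Answer: {a=9}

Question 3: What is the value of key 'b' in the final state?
Track key 'b' through all 11 events:
  event 1 (t=10: DEC a by 12): b unchanged
  event 2 (t=20: SET a = 9): b unchanged
  event 3 (t=28: SET d = -8): b unchanged
  event 4 (t=37: DEC b by 12): b (absent) -> -12
  event 5 (t=40: DEC b by 11): b -12 -> -23
  event 6 (t=50: SET a = -16): b unchanged
  event 7 (t=52: INC a by 7): b unchanged
  event 8 (t=57: SET d = -3): b unchanged
  event 9 (t=60: SET a = -8): b unchanged
  event 10 (t=68: DEC c by 2): b unchanged
  event 11 (t=77: SET c = -13): b unchanged
Final: b = -23

Answer: -23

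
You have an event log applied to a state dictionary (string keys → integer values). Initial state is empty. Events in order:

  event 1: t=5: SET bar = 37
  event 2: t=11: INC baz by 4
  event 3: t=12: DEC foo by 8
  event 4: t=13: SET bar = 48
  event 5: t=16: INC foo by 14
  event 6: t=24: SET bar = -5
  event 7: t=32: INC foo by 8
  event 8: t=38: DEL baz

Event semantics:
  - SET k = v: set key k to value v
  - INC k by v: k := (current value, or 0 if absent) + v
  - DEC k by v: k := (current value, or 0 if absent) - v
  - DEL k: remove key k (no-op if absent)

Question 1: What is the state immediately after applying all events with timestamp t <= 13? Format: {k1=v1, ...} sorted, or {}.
Answer: {bar=48, baz=4, foo=-8}

Derivation:
Apply events with t <= 13 (4 events):
  after event 1 (t=5: SET bar = 37): {bar=37}
  after event 2 (t=11: INC baz by 4): {bar=37, baz=4}
  after event 3 (t=12: DEC foo by 8): {bar=37, baz=4, foo=-8}
  after event 4 (t=13: SET bar = 48): {bar=48, baz=4, foo=-8}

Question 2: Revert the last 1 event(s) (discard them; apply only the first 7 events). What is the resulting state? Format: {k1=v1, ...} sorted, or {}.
Answer: {bar=-5, baz=4, foo=14}

Derivation:
Keep first 7 events (discard last 1):
  after event 1 (t=5: SET bar = 37): {bar=37}
  after event 2 (t=11: INC baz by 4): {bar=37, baz=4}
  after event 3 (t=12: DEC foo by 8): {bar=37, baz=4, foo=-8}
  after event 4 (t=13: SET bar = 48): {bar=48, baz=4, foo=-8}
  after event 5 (t=16: INC foo by 14): {bar=48, baz=4, foo=6}
  after event 6 (t=24: SET bar = -5): {bar=-5, baz=4, foo=6}
  after event 7 (t=32: INC foo by 8): {bar=-5, baz=4, foo=14}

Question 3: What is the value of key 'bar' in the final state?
Answer: -5

Derivation:
Track key 'bar' through all 8 events:
  event 1 (t=5: SET bar = 37): bar (absent) -> 37
  event 2 (t=11: INC baz by 4): bar unchanged
  event 3 (t=12: DEC foo by 8): bar unchanged
  event 4 (t=13: SET bar = 48): bar 37 -> 48
  event 5 (t=16: INC foo by 14): bar unchanged
  event 6 (t=24: SET bar = -5): bar 48 -> -5
  event 7 (t=32: INC foo by 8): bar unchanged
  event 8 (t=38: DEL baz): bar unchanged
Final: bar = -5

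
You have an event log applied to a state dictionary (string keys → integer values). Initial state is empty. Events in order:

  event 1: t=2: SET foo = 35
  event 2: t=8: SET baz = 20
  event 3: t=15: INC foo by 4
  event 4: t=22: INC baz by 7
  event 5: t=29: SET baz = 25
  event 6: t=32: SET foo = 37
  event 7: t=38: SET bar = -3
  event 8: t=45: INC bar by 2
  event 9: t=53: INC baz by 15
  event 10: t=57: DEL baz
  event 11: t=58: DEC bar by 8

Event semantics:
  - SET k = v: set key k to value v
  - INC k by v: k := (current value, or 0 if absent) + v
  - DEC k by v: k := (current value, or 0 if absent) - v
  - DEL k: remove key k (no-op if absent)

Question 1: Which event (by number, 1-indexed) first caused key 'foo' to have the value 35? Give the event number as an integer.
Looking for first event where foo becomes 35:
  event 1: foo (absent) -> 35  <-- first match

Answer: 1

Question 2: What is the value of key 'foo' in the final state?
Answer: 37

Derivation:
Track key 'foo' through all 11 events:
  event 1 (t=2: SET foo = 35): foo (absent) -> 35
  event 2 (t=8: SET baz = 20): foo unchanged
  event 3 (t=15: INC foo by 4): foo 35 -> 39
  event 4 (t=22: INC baz by 7): foo unchanged
  event 5 (t=29: SET baz = 25): foo unchanged
  event 6 (t=32: SET foo = 37): foo 39 -> 37
  event 7 (t=38: SET bar = -3): foo unchanged
  event 8 (t=45: INC bar by 2): foo unchanged
  event 9 (t=53: INC baz by 15): foo unchanged
  event 10 (t=57: DEL baz): foo unchanged
  event 11 (t=58: DEC bar by 8): foo unchanged
Final: foo = 37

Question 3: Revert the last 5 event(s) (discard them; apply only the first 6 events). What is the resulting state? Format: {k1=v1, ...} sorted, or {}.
Answer: {baz=25, foo=37}

Derivation:
Keep first 6 events (discard last 5):
  after event 1 (t=2: SET foo = 35): {foo=35}
  after event 2 (t=8: SET baz = 20): {baz=20, foo=35}
  after event 3 (t=15: INC foo by 4): {baz=20, foo=39}
  after event 4 (t=22: INC baz by 7): {baz=27, foo=39}
  after event 5 (t=29: SET baz = 25): {baz=25, foo=39}
  after event 6 (t=32: SET foo = 37): {baz=25, foo=37}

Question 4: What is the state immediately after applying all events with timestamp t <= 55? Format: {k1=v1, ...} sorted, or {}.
Answer: {bar=-1, baz=40, foo=37}

Derivation:
Apply events with t <= 55 (9 events):
  after event 1 (t=2: SET foo = 35): {foo=35}
  after event 2 (t=8: SET baz = 20): {baz=20, foo=35}
  after event 3 (t=15: INC foo by 4): {baz=20, foo=39}
  after event 4 (t=22: INC baz by 7): {baz=27, foo=39}
  after event 5 (t=29: SET baz = 25): {baz=25, foo=39}
  after event 6 (t=32: SET foo = 37): {baz=25, foo=37}
  after event 7 (t=38: SET bar = -3): {bar=-3, baz=25, foo=37}
  after event 8 (t=45: INC bar by 2): {bar=-1, baz=25, foo=37}
  after event 9 (t=53: INC baz by 15): {bar=-1, baz=40, foo=37}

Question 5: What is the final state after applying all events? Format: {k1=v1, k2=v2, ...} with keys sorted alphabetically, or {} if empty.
  after event 1 (t=2: SET foo = 35): {foo=35}
  after event 2 (t=8: SET baz = 20): {baz=20, foo=35}
  after event 3 (t=15: INC foo by 4): {baz=20, foo=39}
  after event 4 (t=22: INC baz by 7): {baz=27, foo=39}
  after event 5 (t=29: SET baz = 25): {baz=25, foo=39}
  after event 6 (t=32: SET foo = 37): {baz=25, foo=37}
  after event 7 (t=38: SET bar = -3): {bar=-3, baz=25, foo=37}
  after event 8 (t=45: INC bar by 2): {bar=-1, baz=25, foo=37}
  after event 9 (t=53: INC baz by 15): {bar=-1, baz=40, foo=37}
  after event 10 (t=57: DEL baz): {bar=-1, foo=37}
  after event 11 (t=58: DEC bar by 8): {bar=-9, foo=37}

Answer: {bar=-9, foo=37}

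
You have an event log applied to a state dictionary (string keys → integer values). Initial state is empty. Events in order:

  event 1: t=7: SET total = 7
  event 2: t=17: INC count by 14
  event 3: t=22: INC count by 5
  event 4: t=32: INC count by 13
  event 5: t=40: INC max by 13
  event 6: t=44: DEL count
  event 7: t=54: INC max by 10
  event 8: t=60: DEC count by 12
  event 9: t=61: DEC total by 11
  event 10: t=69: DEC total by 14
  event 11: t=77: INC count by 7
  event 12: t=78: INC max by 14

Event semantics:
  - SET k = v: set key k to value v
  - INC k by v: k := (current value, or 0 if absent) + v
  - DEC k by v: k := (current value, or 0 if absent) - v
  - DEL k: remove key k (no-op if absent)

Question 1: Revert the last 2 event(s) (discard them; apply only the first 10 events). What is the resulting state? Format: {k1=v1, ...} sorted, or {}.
Answer: {count=-12, max=23, total=-18}

Derivation:
Keep first 10 events (discard last 2):
  after event 1 (t=7: SET total = 7): {total=7}
  after event 2 (t=17: INC count by 14): {count=14, total=7}
  after event 3 (t=22: INC count by 5): {count=19, total=7}
  after event 4 (t=32: INC count by 13): {count=32, total=7}
  after event 5 (t=40: INC max by 13): {count=32, max=13, total=7}
  after event 6 (t=44: DEL count): {max=13, total=7}
  after event 7 (t=54: INC max by 10): {max=23, total=7}
  after event 8 (t=60: DEC count by 12): {count=-12, max=23, total=7}
  after event 9 (t=61: DEC total by 11): {count=-12, max=23, total=-4}
  after event 10 (t=69: DEC total by 14): {count=-12, max=23, total=-18}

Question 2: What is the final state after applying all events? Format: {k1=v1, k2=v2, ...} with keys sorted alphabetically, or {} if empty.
  after event 1 (t=7: SET total = 7): {total=7}
  after event 2 (t=17: INC count by 14): {count=14, total=7}
  after event 3 (t=22: INC count by 5): {count=19, total=7}
  after event 4 (t=32: INC count by 13): {count=32, total=7}
  after event 5 (t=40: INC max by 13): {count=32, max=13, total=7}
  after event 6 (t=44: DEL count): {max=13, total=7}
  after event 7 (t=54: INC max by 10): {max=23, total=7}
  after event 8 (t=60: DEC count by 12): {count=-12, max=23, total=7}
  after event 9 (t=61: DEC total by 11): {count=-12, max=23, total=-4}
  after event 10 (t=69: DEC total by 14): {count=-12, max=23, total=-18}
  after event 11 (t=77: INC count by 7): {count=-5, max=23, total=-18}
  after event 12 (t=78: INC max by 14): {count=-5, max=37, total=-18}

Answer: {count=-5, max=37, total=-18}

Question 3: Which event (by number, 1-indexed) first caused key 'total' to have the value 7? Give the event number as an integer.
Looking for first event where total becomes 7:
  event 1: total (absent) -> 7  <-- first match

Answer: 1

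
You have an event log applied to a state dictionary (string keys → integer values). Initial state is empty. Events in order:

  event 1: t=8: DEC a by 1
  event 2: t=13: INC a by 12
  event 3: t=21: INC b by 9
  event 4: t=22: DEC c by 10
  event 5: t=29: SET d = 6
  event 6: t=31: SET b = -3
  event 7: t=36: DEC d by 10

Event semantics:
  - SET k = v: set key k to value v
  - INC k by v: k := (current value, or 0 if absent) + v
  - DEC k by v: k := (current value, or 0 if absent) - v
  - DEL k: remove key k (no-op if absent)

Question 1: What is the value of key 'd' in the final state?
Answer: -4

Derivation:
Track key 'd' through all 7 events:
  event 1 (t=8: DEC a by 1): d unchanged
  event 2 (t=13: INC a by 12): d unchanged
  event 3 (t=21: INC b by 9): d unchanged
  event 4 (t=22: DEC c by 10): d unchanged
  event 5 (t=29: SET d = 6): d (absent) -> 6
  event 6 (t=31: SET b = -3): d unchanged
  event 7 (t=36: DEC d by 10): d 6 -> -4
Final: d = -4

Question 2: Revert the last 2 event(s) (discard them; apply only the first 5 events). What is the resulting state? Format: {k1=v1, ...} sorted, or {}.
Answer: {a=11, b=9, c=-10, d=6}

Derivation:
Keep first 5 events (discard last 2):
  after event 1 (t=8: DEC a by 1): {a=-1}
  after event 2 (t=13: INC a by 12): {a=11}
  after event 3 (t=21: INC b by 9): {a=11, b=9}
  after event 4 (t=22: DEC c by 10): {a=11, b=9, c=-10}
  after event 5 (t=29: SET d = 6): {a=11, b=9, c=-10, d=6}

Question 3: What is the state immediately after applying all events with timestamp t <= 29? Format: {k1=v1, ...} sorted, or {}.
Apply events with t <= 29 (5 events):
  after event 1 (t=8: DEC a by 1): {a=-1}
  after event 2 (t=13: INC a by 12): {a=11}
  after event 3 (t=21: INC b by 9): {a=11, b=9}
  after event 4 (t=22: DEC c by 10): {a=11, b=9, c=-10}
  after event 5 (t=29: SET d = 6): {a=11, b=9, c=-10, d=6}

Answer: {a=11, b=9, c=-10, d=6}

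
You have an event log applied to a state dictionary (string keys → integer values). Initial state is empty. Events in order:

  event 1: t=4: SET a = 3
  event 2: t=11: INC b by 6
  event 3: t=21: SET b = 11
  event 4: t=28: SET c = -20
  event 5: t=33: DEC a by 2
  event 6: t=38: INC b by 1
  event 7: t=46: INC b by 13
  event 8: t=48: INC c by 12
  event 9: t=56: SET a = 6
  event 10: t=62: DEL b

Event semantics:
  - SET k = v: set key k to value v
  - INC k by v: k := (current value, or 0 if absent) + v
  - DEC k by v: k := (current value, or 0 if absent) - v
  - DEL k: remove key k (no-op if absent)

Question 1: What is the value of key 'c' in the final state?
Answer: -8

Derivation:
Track key 'c' through all 10 events:
  event 1 (t=4: SET a = 3): c unchanged
  event 2 (t=11: INC b by 6): c unchanged
  event 3 (t=21: SET b = 11): c unchanged
  event 4 (t=28: SET c = -20): c (absent) -> -20
  event 5 (t=33: DEC a by 2): c unchanged
  event 6 (t=38: INC b by 1): c unchanged
  event 7 (t=46: INC b by 13): c unchanged
  event 8 (t=48: INC c by 12): c -20 -> -8
  event 9 (t=56: SET a = 6): c unchanged
  event 10 (t=62: DEL b): c unchanged
Final: c = -8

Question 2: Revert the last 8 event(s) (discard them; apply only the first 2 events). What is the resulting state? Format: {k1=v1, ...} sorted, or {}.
Answer: {a=3, b=6}

Derivation:
Keep first 2 events (discard last 8):
  after event 1 (t=4: SET a = 3): {a=3}
  after event 2 (t=11: INC b by 6): {a=3, b=6}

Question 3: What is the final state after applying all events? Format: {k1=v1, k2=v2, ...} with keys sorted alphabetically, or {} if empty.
  after event 1 (t=4: SET a = 3): {a=3}
  after event 2 (t=11: INC b by 6): {a=3, b=6}
  after event 3 (t=21: SET b = 11): {a=3, b=11}
  after event 4 (t=28: SET c = -20): {a=3, b=11, c=-20}
  after event 5 (t=33: DEC a by 2): {a=1, b=11, c=-20}
  after event 6 (t=38: INC b by 1): {a=1, b=12, c=-20}
  after event 7 (t=46: INC b by 13): {a=1, b=25, c=-20}
  after event 8 (t=48: INC c by 12): {a=1, b=25, c=-8}
  after event 9 (t=56: SET a = 6): {a=6, b=25, c=-8}
  after event 10 (t=62: DEL b): {a=6, c=-8}

Answer: {a=6, c=-8}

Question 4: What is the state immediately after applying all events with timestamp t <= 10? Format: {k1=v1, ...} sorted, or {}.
Answer: {a=3}

Derivation:
Apply events with t <= 10 (1 events):
  after event 1 (t=4: SET a = 3): {a=3}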